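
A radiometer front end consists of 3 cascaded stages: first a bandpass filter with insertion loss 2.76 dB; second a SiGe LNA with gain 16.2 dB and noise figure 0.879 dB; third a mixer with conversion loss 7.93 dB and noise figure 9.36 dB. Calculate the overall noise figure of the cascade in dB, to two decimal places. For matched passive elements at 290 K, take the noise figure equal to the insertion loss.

Convert to linear (a loss of L dB is a gain of −L dB): F_i = 10^(NF_i/10), G_i = 10^(G_i,dB/10)
  Stage 1: F_1 = 10^(2.76/10) = 1.888, G_1 = 10^(−2.76/10) = 0.5297
  Stage 2: F_2 = 10^(0.879/10) = 1.224, G_2 = 10^(16.2/10) = 41.69
  Stage 3: F_3 = 10^(9.36/10) = 8.630, G_3 = 10^(−7.93/10) = 0.1611
Friis cascade:
  F = 1.888 + (1.224 − 1)/0.5297 + (8.630 − 1)/22.08 = 2.657
NF = 10 log₁₀(2.657) = 4.24 dB

4.24 dB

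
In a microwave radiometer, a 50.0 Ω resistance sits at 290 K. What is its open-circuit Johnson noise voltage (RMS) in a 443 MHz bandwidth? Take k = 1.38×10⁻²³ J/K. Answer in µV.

V_n = √(4kTRB)
4kTRB = 4 × 1.38×10⁻²³ × 290 × 5.00×10¹ × 4.43×10⁸ = 3.55×10⁻¹⁰ V²
V_n = √(3.55×10⁻¹⁰) = 1.88×10⁻⁵ V = 18.8 µV

18.8 µV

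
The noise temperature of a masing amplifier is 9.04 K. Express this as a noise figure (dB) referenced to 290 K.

F = 1 + T_e/T₀ = 1 + 9.04/290 = 1.03117
NF = 10 log₁₀(1.03117) = 0.133 dB

0.133 dB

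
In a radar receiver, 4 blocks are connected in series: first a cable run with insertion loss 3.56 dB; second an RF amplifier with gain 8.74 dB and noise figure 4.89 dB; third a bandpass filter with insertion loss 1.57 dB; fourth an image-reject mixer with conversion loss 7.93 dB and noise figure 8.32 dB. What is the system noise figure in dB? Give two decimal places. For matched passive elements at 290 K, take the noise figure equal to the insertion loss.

Convert to linear (a loss of L dB is a gain of −L dB): F_i = 10^(NF_i/10), G_i = 10^(G_i,dB/10)
  Stage 1: F_1 = 10^(3.56/10) = 2.270, G_1 = 10^(−3.56/10) = 0.4406
  Stage 2: F_2 = 10^(4.89/10) = 3.083, G_2 = 10^(8.74/10) = 7.482
  Stage 3: F_3 = 10^(1.57/10) = 1.435, G_3 = 10^(−1.57/10) = 0.6966
  Stage 4: F_4 = 10^(8.32/10) = 6.792, G_4 = 10^(−7.93/10) = 0.1611
Friis cascade:
  F = 2.270 + (3.083 − 1)/0.4406 + (1.435 − 1)/3.296 + (6.792 − 1)/2.296 = 9.653
NF = 10 log₁₀(9.653) = 9.85 dB

9.85 dB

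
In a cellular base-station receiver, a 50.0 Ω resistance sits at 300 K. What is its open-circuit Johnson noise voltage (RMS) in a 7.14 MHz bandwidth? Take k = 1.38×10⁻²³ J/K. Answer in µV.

V_n = √(4kTRB)
4kTRB = 4 × 1.38×10⁻²³ × 300 × 5.00×10¹ × 7.14×10⁶ = 5.91×10⁻¹² V²
V_n = √(5.91×10⁻¹²) = 2.43×10⁻⁶ V = 2.43 µV

2.43 µV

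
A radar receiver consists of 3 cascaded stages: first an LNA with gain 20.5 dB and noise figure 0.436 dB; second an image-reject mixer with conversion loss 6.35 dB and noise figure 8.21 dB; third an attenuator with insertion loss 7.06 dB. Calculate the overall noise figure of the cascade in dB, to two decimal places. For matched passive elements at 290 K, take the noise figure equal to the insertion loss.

1.18 dB

Convert to linear (a loss of L dB is a gain of −L dB): F_i = 10^(NF_i/10), G_i = 10^(G_i,dB/10)
  Stage 1: F_1 = 10^(0.436/10) = 1.106, G_1 = 10^(20.5/10) = 112.2
  Stage 2: F_2 = 10^(8.21/10) = 6.622, G_2 = 10^(−6.35/10) = 0.2317
  Stage 3: F_3 = 10^(7.06/10) = 5.082, G_3 = 10^(−7.06/10) = 0.1968
Friis cascade:
  F = 1.106 + (6.622 − 1)/112.2 + (5.082 − 1)/26.00 = 1.313
NF = 10 log₁₀(1.313) = 1.18 dB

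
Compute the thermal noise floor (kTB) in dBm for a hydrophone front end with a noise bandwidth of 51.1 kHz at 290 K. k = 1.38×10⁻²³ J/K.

−126.9 dBm

P_n = kTB = 1.38×10⁻²³ × 290 × 5.11×10⁴ = 2.05×10⁻¹⁶ W
In dBm: 10 log₁₀(2.05×10⁻¹⁶ / 10⁻³) = −126.9 dBm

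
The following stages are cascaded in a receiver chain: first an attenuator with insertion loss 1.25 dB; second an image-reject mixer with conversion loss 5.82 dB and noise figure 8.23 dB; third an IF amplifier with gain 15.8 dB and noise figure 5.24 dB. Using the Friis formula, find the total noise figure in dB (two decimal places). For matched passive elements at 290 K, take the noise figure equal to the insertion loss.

13.18 dB

Convert to linear (a loss of L dB is a gain of −L dB): F_i = 10^(NF_i/10), G_i = 10^(G_i,dB/10)
  Stage 1: F_1 = 10^(1.25/10) = 1.334, G_1 = 10^(−1.25/10) = 0.7499
  Stage 2: F_2 = 10^(8.23/10) = 6.653, G_2 = 10^(−5.82/10) = 0.2618
  Stage 3: F_3 = 10^(5.24/10) = 3.342, G_3 = 10^(15.8/10) = 38.02
Friis cascade:
  F = 1.334 + (6.653 − 1)/0.7499 + (3.342 − 1)/0.1963 = 20.80
NF = 10 log₁₀(20.80) = 13.18 dB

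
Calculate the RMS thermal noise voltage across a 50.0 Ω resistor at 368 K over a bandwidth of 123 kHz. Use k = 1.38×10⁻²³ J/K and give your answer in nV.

353 nV

V_n = √(4kTRB)
4kTRB = 4 × 1.38×10⁻²³ × 368 × 5.00×10¹ × 1.23×10⁵ = 1.25×10⁻¹³ V²
V_n = √(1.25×10⁻¹³) = 3.53×10⁻⁷ V = 353 nV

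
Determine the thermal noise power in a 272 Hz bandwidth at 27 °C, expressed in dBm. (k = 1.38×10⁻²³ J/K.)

T = 27 °C + 273.15 = 300.15 K
P_n = kTB = 1.38×10⁻²³ × 300.15 × 2.72×10² = 1.13×10⁻¹⁸ W
In dBm: 10 log₁₀(1.13×10⁻¹⁸ / 10⁻³) = −149.5 dBm

−149.5 dBm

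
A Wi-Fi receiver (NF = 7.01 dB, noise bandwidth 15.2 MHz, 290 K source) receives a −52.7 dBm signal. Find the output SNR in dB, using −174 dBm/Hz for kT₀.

42.5 dB

Noise floor: N = −174 + 10 log₁₀(B) + NF
10 log₁₀(1.52×10⁷) = 71.82 dB
N = −174 + 71.82 + 7.01 = −95.17 dBm
SNR = P_sig − N = −52.7 − (−95.17) = 42.47 dB → 42.5 dB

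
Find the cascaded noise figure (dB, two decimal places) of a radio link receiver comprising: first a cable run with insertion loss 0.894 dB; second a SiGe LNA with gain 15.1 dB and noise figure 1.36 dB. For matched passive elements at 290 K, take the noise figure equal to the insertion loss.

2.25 dB

Convert to linear (a loss of L dB is a gain of −L dB): F_i = 10^(NF_i/10), G_i = 10^(G_i,dB/10)
  Stage 1: F_1 = 10^(0.894/10) = 1.229, G_1 = 10^(−0.894/10) = 0.8140
  Stage 2: F_2 = 10^(1.36/10) = 1.368, G_2 = 10^(15.1/10) = 32.36
Friis cascade:
  F = 1.229 + (1.368 − 1)/0.8140 = 1.680
NF = 10 log₁₀(1.680) = 2.25 dB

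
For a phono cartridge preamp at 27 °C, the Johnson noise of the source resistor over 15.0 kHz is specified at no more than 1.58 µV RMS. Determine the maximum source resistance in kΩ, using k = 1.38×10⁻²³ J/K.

10.0 kΩ

T = 27 °C + 273.15 = 300.15 K
Johnson–Nyquist: V_n = √(4kTRB) ⇒ R = V_n² / (4kTB)
4kTB = 4 × 1.38×10⁻²³ × 300.15 × 1.50×10⁴ = 2.49×10⁻¹⁶
R = (1.58×10⁻⁶)² / 2.49×10⁻¹⁶ = 1.00×10⁴ Ω = 10.0 kΩ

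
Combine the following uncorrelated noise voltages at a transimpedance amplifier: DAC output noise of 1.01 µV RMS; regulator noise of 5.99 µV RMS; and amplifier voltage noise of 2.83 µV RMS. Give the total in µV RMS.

Uncorrelated sources add in power (mean-square): V_tot = √(ΣV_i²)
V_tot = √[(1.01×10⁻⁶)² + (5.99×10⁻⁶)² + (2.83×10⁻⁶)²] = 6.70×10⁻⁶ V = 6.70 µV

6.70 µV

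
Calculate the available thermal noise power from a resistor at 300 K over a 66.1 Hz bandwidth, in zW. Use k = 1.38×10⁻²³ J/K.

P_n = kTB = 1.38×10⁻²³ × 300 × 6.61×10¹ = 2.74×10⁻¹⁹ W = 274 zW

274 zW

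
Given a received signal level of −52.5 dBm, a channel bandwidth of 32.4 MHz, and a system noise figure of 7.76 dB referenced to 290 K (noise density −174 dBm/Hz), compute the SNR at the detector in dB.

Noise floor: N = −174 + 10 log₁₀(B) + NF
10 log₁₀(3.24×10⁷) = 75.11 dB
N = −174 + 75.11 + 7.76 = −91.13 dBm
SNR = P_sig − N = −52.5 − (−91.13) = 38.63 dB → 38.6 dB

38.6 dB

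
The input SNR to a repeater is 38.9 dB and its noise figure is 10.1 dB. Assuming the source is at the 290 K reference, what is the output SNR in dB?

By definition F = SNR_in/SNR_out, so in dB: SNR_out = SNR_in − NF
SNR_out = 38.9 − 10.1 = 28.8 dB

28.8 dB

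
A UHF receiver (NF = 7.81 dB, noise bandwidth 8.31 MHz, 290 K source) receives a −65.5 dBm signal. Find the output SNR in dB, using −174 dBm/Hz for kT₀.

Noise floor: N = −174 + 10 log₁₀(B) + NF
10 log₁₀(8.31×10⁶) = 69.2 dB
N = −174 + 69.2 + 7.81 = −96.99 dBm
SNR = P_sig − N = −65.5 − (−96.99) = 31.49 dB → 31.5 dB

31.5 dB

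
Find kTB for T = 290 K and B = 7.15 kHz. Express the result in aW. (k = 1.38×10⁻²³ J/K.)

28.6 aW

P_n = kTB = 1.38×10⁻²³ × 290 × 7.15×10³ = 2.86×10⁻¹⁷ W = 28.6 aW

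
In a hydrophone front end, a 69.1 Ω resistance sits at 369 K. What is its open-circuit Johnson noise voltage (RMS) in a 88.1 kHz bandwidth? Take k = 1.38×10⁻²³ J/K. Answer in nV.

V_n = √(4kTRB)
4kTRB = 4 × 1.38×10⁻²³ × 369 × 6.91×10¹ × 8.81×10⁴ = 1.24×10⁻¹³ V²
V_n = √(1.24×10⁻¹³) = 3.52×10⁻⁷ V = 352 nV

352 nV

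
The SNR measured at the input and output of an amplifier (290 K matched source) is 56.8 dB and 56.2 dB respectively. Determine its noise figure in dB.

NF (dB) = SNR_in(dB) − SNR_out(dB) when the source is at T₀
NF = 56.8 − 56.2 = 0.6 dB

0.6 dB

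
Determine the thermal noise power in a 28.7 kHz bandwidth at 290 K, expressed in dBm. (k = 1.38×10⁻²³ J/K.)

−129.4 dBm

P_n = kTB = 1.38×10⁻²³ × 290 × 2.87×10⁴ = 1.15×10⁻¹⁶ W
In dBm: 10 log₁₀(1.15×10⁻¹⁶ / 10⁻³) = −129.4 dBm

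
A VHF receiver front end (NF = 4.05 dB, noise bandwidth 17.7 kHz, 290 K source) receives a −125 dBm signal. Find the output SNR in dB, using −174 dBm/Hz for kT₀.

2.5 dB

Noise floor: N = −174 + 10 log₁₀(B) + NF
10 log₁₀(1.77×10⁴) = 42.48 dB
N = −174 + 42.48 + 4.05 = −127.47 dBm
SNR = P_sig − N = −125 − (−127.47) = 2.47 dB → 2.5 dB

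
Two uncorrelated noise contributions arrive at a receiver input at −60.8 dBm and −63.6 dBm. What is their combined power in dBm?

Convert to linear, add, convert back:
P₁ = 8.32×10⁻¹⁰ W, P₂ = 4.37×10⁻¹⁰ W
P_tot = 1.27×10⁻⁹ W → 10 log₁₀(P_tot / 10⁻³) = −59.0 dBm

−59.0 dBm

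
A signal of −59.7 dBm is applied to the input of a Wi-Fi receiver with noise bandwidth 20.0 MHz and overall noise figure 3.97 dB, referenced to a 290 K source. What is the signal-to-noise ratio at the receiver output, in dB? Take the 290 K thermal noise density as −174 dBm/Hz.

Noise floor: N = −174 + 10 log₁₀(B) + NF
10 log₁₀(2.00×10⁷) = 73.01 dB
N = −174 + 73.01 + 3.97 = −97.02 dBm
SNR = P_sig − N = −59.7 − (−97.02) = 37.32 dB → 37.3 dB

37.3 dB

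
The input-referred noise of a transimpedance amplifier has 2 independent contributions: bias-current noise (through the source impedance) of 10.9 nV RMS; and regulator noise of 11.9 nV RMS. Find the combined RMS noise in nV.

16.1 nV

Uncorrelated sources add in power (mean-square): V_tot = √(ΣV_i²)
V_tot = √[(1.09×10⁻⁸)² + (1.19×10⁻⁸)²] = 1.61×10⁻⁸ V = 16.1 nV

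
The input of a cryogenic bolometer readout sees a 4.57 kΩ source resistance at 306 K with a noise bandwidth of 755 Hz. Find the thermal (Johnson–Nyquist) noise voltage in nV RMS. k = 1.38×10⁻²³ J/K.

V_n = √(4kTRB)
4kTRB = 4 × 1.38×10⁻²³ × 306 × 4.57×10³ × 7.55×10² = 5.83×10⁻¹⁴ V²
V_n = √(5.83×10⁻¹⁴) = 2.41×10⁻⁷ V = 241 nV

241 nV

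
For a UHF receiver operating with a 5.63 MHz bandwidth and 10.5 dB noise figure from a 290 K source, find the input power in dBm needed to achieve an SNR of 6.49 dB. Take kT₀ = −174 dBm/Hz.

−89.5 dBm

Sensitivity = −174 + 10 log₁₀(B) + NF + SNR_min
= −174 + 67.51 + 10.5 + 6.49
= −89.50 dBm → −89.5 dBm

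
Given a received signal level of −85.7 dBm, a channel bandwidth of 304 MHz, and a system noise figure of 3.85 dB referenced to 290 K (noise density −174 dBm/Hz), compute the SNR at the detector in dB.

−0.4 dB

Noise floor: N = −174 + 10 log₁₀(B) + NF
10 log₁₀(3.04×10⁸) = 84.83 dB
N = −174 + 84.83 + 3.85 = −85.32 dBm
SNR = P_sig − N = −85.7 − (−85.32) = −0.38 dB → −0.4 dB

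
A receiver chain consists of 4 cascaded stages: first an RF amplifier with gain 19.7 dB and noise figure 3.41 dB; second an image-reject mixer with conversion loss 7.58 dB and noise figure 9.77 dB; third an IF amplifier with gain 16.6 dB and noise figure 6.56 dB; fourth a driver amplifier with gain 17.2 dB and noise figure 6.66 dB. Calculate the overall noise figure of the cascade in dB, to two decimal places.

3.99 dB

Convert to linear (a loss of L dB is a gain of −L dB): F_i = 10^(NF_i/10), G_i = 10^(G_i,dB/10)
  Stage 1: F_1 = 10^(3.41/10) = 2.193, G_1 = 10^(19.7/10) = 93.33
  Stage 2: F_2 = 10^(9.77/10) = 9.484, G_2 = 10^(−7.58/10) = 0.1746
  Stage 3: F_3 = 10^(6.56/10) = 4.529, G_3 = 10^(16.6/10) = 45.71
  Stage 4: F_4 = 10^(6.66/10) = 4.634, G_4 = 10^(17.2/10) = 52.48
Friis cascade:
  F = 2.193 + (9.484 − 1)/93.33 + (4.529 − 1)/16.29 + (4.634 − 1)/744.7 = 2.505
NF = 10 log₁₀(2.505) = 3.99 dB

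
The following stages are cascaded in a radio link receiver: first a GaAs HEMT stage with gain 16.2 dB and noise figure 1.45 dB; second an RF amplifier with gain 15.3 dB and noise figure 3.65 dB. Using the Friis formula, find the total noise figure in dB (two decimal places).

1.55 dB

Convert to linear (a loss of L dB is a gain of −L dB): F_i = 10^(NF_i/10), G_i = 10^(G_i,dB/10)
  Stage 1: F_1 = 10^(1.45/10) = 1.396, G_1 = 10^(16.2/10) = 41.69
  Stage 2: F_2 = 10^(3.65/10) = 2.317, G_2 = 10^(15.3/10) = 33.88
Friis cascade:
  F = 1.396 + (2.317 − 1)/41.69 = 1.428
NF = 10 log₁₀(1.428) = 1.55 dB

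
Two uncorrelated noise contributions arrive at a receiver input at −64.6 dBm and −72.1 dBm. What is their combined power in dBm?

Convert to linear, add, convert back:
P₁ = 3.47×10⁻¹⁰ W, P₂ = 6.17×10⁻¹¹ W
P_tot = 4.08×10⁻¹⁰ W → 10 log₁₀(P_tot / 10⁻³) = −63.9 dBm

−63.9 dBm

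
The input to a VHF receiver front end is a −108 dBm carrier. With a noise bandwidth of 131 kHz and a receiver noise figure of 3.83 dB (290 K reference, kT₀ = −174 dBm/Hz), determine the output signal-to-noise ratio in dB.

11.0 dB

Noise floor: N = −174 + 10 log₁₀(B) + NF
10 log₁₀(1.31×10⁵) = 51.17 dB
N = −174 + 51.17 + 3.83 = −119.00 dBm
SNR = P_sig − N = −108 − (−119.00) = 11.00 dB → 11.0 dB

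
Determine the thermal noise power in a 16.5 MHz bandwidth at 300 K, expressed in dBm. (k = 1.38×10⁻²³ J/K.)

P_n = kTB = 1.38×10⁻²³ × 300 × 1.65×10⁷ = 6.83×10⁻¹⁴ W
In dBm: 10 log₁₀(6.83×10⁻¹⁴ / 10⁻³) = −101.7 dBm

−101.7 dBm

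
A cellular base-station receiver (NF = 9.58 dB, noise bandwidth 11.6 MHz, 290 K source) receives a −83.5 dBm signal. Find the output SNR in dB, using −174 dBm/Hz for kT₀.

Noise floor: N = −174 + 10 log₁₀(B) + NF
10 log₁₀(1.16×10⁷) = 70.64 dB
N = −174 + 70.64 + 9.58 = −93.78 dBm
SNR = P_sig − N = −83.5 − (−93.78) = 10.28 dB → 10.3 dB

10.3 dB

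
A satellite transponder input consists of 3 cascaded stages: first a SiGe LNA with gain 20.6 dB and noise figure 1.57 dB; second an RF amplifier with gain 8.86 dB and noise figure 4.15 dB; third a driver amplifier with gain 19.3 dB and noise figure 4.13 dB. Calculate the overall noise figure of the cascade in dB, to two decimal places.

1.62 dB

Convert to linear (a loss of L dB is a gain of −L dB): F_i = 10^(NF_i/10), G_i = 10^(G_i,dB/10)
  Stage 1: F_1 = 10^(1.57/10) = 1.435, G_1 = 10^(20.6/10) = 114.8
  Stage 2: F_2 = 10^(4.15/10) = 2.600, G_2 = 10^(8.86/10) = 7.691
  Stage 3: F_3 = 10^(4.13/10) = 2.588, G_3 = 10^(19.3/10) = 85.11
Friis cascade:
  F = 1.435 + (2.600 − 1)/114.8 + (2.588 − 1)/883.1 = 1.451
NF = 10 log₁₀(1.451) = 1.62 dB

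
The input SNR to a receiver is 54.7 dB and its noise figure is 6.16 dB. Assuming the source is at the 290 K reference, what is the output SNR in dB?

48.54 dB

By definition F = SNR_in/SNR_out, so in dB: SNR_out = SNR_in − NF
SNR_out = 54.7 − 6.16 = 48.54 dB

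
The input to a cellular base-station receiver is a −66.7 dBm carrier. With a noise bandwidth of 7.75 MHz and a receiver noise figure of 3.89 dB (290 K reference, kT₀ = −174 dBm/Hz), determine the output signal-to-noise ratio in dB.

Noise floor: N = −174 + 10 log₁₀(B) + NF
10 log₁₀(7.75×10⁶) = 68.89 dB
N = −174 + 68.89 + 3.89 = −101.22 dBm
SNR = P_sig − N = −66.7 − (−101.22) = 34.52 dB → 34.5 dB

34.5 dB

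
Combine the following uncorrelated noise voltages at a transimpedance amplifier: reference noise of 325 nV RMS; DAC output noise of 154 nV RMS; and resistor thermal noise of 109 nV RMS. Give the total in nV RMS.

376 nV

Uncorrelated sources add in power (mean-square): V_tot = √(ΣV_i²)
V_tot = √[(3.25×10⁻⁷)² + (1.54×10⁻⁷)² + (1.09×10⁻⁷)²] = 3.76×10⁻⁷ V = 376 nV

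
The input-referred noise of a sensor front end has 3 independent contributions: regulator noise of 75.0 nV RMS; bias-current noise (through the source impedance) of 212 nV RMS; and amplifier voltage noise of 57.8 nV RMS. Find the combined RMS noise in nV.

Uncorrelated sources add in power (mean-square): V_tot = √(ΣV_i²)
V_tot = √[(7.50×10⁻⁸)² + (2.12×10⁻⁷)² + (5.78×10⁻⁸)²] = 2.32×10⁻⁷ V = 232 nV

232 nV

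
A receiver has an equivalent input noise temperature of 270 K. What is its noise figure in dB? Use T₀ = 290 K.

F = 1 + T_e/T₀ = 1 + 270/290 = 1.93103
NF = 10 log₁₀(1.93103) = 2.86 dB

2.86 dB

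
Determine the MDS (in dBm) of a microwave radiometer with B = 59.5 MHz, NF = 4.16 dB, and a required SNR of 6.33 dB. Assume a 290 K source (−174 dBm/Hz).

Sensitivity = −174 + 10 log₁₀(B) + NF + SNR_min
= −174 + 77.75 + 4.16 + 6.33
= −85.76 dBm → −85.8 dBm

−85.8 dBm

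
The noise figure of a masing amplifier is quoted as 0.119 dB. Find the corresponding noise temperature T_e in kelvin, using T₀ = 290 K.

F = 10^(0.119/10) = 1.02778
T_e = (F − 1)·T₀ = (1.02778 − 1) × 290 = 8.06 K

8.06 K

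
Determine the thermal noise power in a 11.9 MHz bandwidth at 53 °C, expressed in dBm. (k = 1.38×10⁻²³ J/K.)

T = 53 °C + 273.15 = 326.15 K
P_n = kTB = 1.38×10⁻²³ × 326.15 × 1.19×10⁷ = 5.36×10⁻¹⁴ W
In dBm: 10 log₁₀(5.36×10⁻¹⁴ / 10⁻³) = −102.7 dBm

−102.7 dBm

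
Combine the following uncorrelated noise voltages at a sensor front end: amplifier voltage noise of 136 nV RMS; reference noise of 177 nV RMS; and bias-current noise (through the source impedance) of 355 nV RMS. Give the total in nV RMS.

Uncorrelated sources add in power (mean-square): V_tot = √(ΣV_i²)
V_tot = √[(1.36×10⁻⁷)² + (1.77×10⁻⁷)² + (3.55×10⁻⁷)²] = 4.19×10⁻⁷ V = 419 nV

419 nV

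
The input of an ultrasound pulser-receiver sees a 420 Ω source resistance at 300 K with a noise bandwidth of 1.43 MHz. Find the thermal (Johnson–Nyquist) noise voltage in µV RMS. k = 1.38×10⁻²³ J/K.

3.15 µV

V_n = √(4kTRB)
4kTRB = 4 × 1.38×10⁻²³ × 300 × 4.20×10² × 1.43×10⁶ = 9.95×10⁻¹² V²
V_n = √(9.95×10⁻¹²) = 3.15×10⁻⁶ V = 3.15 µV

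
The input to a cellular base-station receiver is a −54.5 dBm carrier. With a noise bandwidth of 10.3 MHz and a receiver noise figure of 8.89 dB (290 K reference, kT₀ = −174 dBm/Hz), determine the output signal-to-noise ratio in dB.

Noise floor: N = −174 + 10 log₁₀(B) + NF
10 log₁₀(1.03×10⁷) = 70.13 dB
N = −174 + 70.13 + 8.89 = −94.98 dBm
SNR = P_sig − N = −54.5 − (−94.98) = 40.48 dB → 40.5 dB

40.5 dB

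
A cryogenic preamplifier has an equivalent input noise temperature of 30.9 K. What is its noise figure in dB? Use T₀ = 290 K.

0.440 dB

F = 1 + T_e/T₀ = 1 + 30.9/290 = 1.10655
NF = 10 log₁₀(1.10655) = 0.440 dB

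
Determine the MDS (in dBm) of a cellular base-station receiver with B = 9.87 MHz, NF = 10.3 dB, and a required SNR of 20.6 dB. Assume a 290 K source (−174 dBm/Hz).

Sensitivity = −174 + 10 log₁₀(B) + NF + SNR_min
= −174 + 69.94 + 10.3 + 20.6
= −73.16 dBm → −73.2 dBm

−73.2 dBm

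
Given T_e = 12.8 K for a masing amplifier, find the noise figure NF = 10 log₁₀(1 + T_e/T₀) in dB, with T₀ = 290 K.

0.188 dB

F = 1 + T_e/T₀ = 1 + 12.8/290 = 1.04414
NF = 10 log₁₀(1.04414) = 0.188 dB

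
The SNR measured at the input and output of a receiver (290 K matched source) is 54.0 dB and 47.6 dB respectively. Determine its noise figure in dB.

NF (dB) = SNR_in(dB) − SNR_out(dB) when the source is at T₀
NF = 54.0 − 47.6 = 6.4 dB

6.4 dB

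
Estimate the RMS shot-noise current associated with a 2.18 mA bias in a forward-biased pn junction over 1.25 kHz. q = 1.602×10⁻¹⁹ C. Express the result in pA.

I_n = √(2qI·B)
2qI·B = 2 × 1.602×10⁻¹⁹ × 2.18×10⁻³ × 1.25×10³ = 8.73×10⁻¹⁹ A²
I_n = √(8.73×10⁻¹⁹) = 9.34×10⁻¹⁰ A = 934 pA

934 pA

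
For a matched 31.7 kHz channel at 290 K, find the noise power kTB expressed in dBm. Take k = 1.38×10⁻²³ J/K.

P_n = kTB = 1.38×10⁻²³ × 290 × 3.17×10⁴ = 1.27×10⁻¹⁶ W
In dBm: 10 log₁₀(1.27×10⁻¹⁶ / 10⁻³) = −129.0 dBm

−129.0 dBm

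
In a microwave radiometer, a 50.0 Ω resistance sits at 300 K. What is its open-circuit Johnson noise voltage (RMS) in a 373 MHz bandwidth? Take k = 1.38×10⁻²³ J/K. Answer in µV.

17.6 µV

V_n = √(4kTRB)
4kTRB = 4 × 1.38×10⁻²³ × 300 × 5.00×10¹ × 3.73×10⁸ = 3.09×10⁻¹⁰ V²
V_n = √(3.09×10⁻¹⁰) = 1.76×10⁻⁵ V = 17.6 µV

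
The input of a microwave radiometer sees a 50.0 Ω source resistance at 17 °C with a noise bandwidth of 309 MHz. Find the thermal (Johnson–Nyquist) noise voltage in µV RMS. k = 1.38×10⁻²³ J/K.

15.7 µV

T = 17 °C + 273.15 = 290.15 K
V_n = √(4kTRB)
4kTRB = 4 × 1.38×10⁻²³ × 290.15 × 5.00×10¹ × 3.09×10⁸ = 2.47×10⁻¹⁰ V²
V_n = √(2.47×10⁻¹⁰) = 1.57×10⁻⁵ V = 15.7 µV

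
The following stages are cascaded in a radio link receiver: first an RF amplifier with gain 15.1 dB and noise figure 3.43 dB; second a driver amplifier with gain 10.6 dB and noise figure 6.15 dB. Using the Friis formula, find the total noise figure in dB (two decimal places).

3.62 dB

Convert to linear (a loss of L dB is a gain of −L dB): F_i = 10^(NF_i/10), G_i = 10^(G_i,dB/10)
  Stage 1: F_1 = 10^(3.43/10) = 2.203, G_1 = 10^(15.1/10) = 32.36
  Stage 2: F_2 = 10^(6.15/10) = 4.121, G_2 = 10^(10.6/10) = 11.48
Friis cascade:
  F = 2.203 + (4.121 − 1)/32.36 = 2.299
NF = 10 log₁₀(2.299) = 3.62 dB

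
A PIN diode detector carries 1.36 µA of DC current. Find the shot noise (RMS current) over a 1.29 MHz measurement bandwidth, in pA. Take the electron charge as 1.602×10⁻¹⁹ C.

750 pA

I_n = √(2qI·B)
2qI·B = 2 × 1.602×10⁻¹⁹ × 1.36×10⁻⁶ × 1.29×10⁶ = 5.62×10⁻¹⁹ A²
I_n = √(5.62×10⁻¹⁹) = 7.50×10⁻¹⁰ A = 750 pA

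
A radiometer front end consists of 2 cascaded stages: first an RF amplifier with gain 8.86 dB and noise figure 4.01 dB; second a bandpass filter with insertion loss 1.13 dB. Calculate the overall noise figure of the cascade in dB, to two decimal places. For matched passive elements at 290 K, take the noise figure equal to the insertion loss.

4.08 dB

Convert to linear (a loss of L dB is a gain of −L dB): F_i = 10^(NF_i/10), G_i = 10^(G_i,dB/10)
  Stage 1: F_1 = 10^(4.01/10) = 2.518, G_1 = 10^(8.86/10) = 7.691
  Stage 2: F_2 = 10^(1.13/10) = 1.297, G_2 = 10^(−1.13/10) = 0.7709
Friis cascade:
  F = 2.518 + (1.297 − 1)/7.691 = 2.556
NF = 10 log₁₀(2.556) = 4.08 dB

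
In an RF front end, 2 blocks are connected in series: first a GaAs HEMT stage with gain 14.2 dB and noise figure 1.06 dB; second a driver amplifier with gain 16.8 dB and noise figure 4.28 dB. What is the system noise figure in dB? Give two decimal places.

1.27 dB

Convert to linear (a loss of L dB is a gain of −L dB): F_i = 10^(NF_i/10), G_i = 10^(G_i,dB/10)
  Stage 1: F_1 = 10^(1.06/10) = 1.276, G_1 = 10^(14.2/10) = 26.30
  Stage 2: F_2 = 10^(4.28/10) = 2.679, G_2 = 10^(16.8/10) = 47.86
Friis cascade:
  F = 1.276 + (2.679 − 1)/26.30 = 1.340
NF = 10 log₁₀(1.340) = 1.27 dB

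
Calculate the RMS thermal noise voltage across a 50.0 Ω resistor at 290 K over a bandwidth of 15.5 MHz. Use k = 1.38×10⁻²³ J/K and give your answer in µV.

V_n = √(4kTRB)
4kTRB = 4 × 1.38×10⁻²³ × 290 × 5.00×10¹ × 1.55×10⁷ = 1.24×10⁻¹¹ V²
V_n = √(1.24×10⁻¹¹) = 3.52×10⁻⁶ V = 3.52 µV

3.52 µV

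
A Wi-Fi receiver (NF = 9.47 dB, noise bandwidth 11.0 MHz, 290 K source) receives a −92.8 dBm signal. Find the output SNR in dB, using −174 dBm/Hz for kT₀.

Noise floor: N = −174 + 10 log₁₀(B) + NF
10 log₁₀(1.10×10⁷) = 70.41 dB
N = −174 + 70.41 + 9.47 = −94.12 dBm
SNR = P_sig − N = −92.8 − (−94.12) = 1.32 dB → 1.3 dB

1.3 dB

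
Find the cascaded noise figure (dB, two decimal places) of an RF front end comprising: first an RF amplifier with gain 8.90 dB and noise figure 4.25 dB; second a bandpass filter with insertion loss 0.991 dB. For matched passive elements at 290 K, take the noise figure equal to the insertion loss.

Convert to linear (a loss of L dB is a gain of −L dB): F_i = 10^(NF_i/10), G_i = 10^(G_i,dB/10)
  Stage 1: F_1 = 10^(4.25/10) = 2.661, G_1 = 10^(8.90/10) = 7.762
  Stage 2: F_2 = 10^(0.991/10) = 1.256, G_2 = 10^(−0.991/10) = 0.7960
Friis cascade:
  F = 2.661 + (1.256 − 1)/7.762 = 2.694
NF = 10 log₁₀(2.694) = 4.30 dB

4.30 dB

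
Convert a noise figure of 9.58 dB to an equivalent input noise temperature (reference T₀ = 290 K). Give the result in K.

F = 10^(9.58/10) = 9.07821
T_e = (F − 1)·T₀ = (9.07821 − 1) × 290 = 2343 K

2343 K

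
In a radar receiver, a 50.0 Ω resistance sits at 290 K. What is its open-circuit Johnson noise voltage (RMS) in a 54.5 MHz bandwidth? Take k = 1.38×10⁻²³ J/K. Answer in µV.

V_n = √(4kTRB)
4kTRB = 4 × 1.38×10⁻²³ × 290 × 5.00×10¹ × 5.45×10⁷ = 4.36×10⁻¹¹ V²
V_n = √(4.36×10⁻¹¹) = 6.60×10⁻⁶ V = 6.60 µV

6.60 µV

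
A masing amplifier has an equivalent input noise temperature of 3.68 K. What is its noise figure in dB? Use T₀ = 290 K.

F = 1 + T_e/T₀ = 1 + 3.68/290 = 1.01269
NF = 10 log₁₀(1.01269) = 0.055 dB

0.055 dB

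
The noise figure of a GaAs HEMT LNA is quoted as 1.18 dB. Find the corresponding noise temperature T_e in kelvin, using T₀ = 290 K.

90.5 K

F = 10^(1.18/10) = 1.3122
T_e = (F − 1)·T₀ = (1.3122 − 1) × 290 = 90.5 K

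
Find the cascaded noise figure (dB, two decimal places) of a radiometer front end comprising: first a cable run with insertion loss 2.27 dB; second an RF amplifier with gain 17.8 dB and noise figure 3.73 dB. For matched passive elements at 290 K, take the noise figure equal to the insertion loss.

6.00 dB

Convert to linear (a loss of L dB is a gain of −L dB): F_i = 10^(NF_i/10), G_i = 10^(G_i,dB/10)
  Stage 1: F_1 = 10^(2.27/10) = 1.687, G_1 = 10^(−2.27/10) = 0.5929
  Stage 2: F_2 = 10^(3.73/10) = 2.360, G_2 = 10^(17.8/10) = 60.26
Friis cascade:
  F = 1.687 + (2.360 − 1)/0.5929 = 3.981
NF = 10 log₁₀(3.981) = 6.00 dB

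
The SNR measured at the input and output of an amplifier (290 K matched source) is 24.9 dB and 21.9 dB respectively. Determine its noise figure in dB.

NF (dB) = SNR_in(dB) − SNR_out(dB) when the source is at T₀
NF = 24.9 − 21.9 = 3.0 dB

3.0 dB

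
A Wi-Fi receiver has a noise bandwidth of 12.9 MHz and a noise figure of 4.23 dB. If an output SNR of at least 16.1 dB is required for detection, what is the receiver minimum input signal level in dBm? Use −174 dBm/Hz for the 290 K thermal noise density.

−82.6 dBm

Sensitivity = −174 + 10 log₁₀(B) + NF + SNR_min
= −174 + 71.11 + 4.23 + 16.1
= −82.56 dBm → −82.6 dBm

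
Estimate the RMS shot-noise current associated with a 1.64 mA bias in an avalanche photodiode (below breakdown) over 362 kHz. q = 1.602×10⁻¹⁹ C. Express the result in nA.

I_n = √(2qI·B)
2qI·B = 2 × 1.602×10⁻¹⁹ × 1.64×10⁻³ × 3.62×10⁵ = 1.90×10⁻¹⁶ A²
I_n = √(1.90×10⁻¹⁶) = 1.38×10⁻⁸ A = 13.8 nA

13.8 nA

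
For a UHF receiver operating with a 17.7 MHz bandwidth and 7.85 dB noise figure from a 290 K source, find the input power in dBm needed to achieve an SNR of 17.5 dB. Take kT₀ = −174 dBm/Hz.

Sensitivity = −174 + 10 log₁₀(B) + NF + SNR_min
= −174 + 72.48 + 7.85 + 17.5
= −76.17 dBm → −76.2 dBm

−76.2 dBm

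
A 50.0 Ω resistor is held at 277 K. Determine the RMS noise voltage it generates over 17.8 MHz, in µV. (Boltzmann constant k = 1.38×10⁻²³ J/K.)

3.69 µV

V_n = √(4kTRB)
4kTRB = 4 × 1.38×10⁻²³ × 277 × 5.00×10¹ × 1.78×10⁷ = 1.36×10⁻¹¹ V²
V_n = √(1.36×10⁻¹¹) = 3.69×10⁻⁶ V = 3.69 µV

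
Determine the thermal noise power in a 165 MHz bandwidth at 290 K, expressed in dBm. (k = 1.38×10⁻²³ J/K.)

P_n = kTB = 1.38×10⁻²³ × 290 × 1.65×10⁸ = 6.60×10⁻¹³ W
In dBm: 10 log₁₀(6.60×10⁻¹³ / 10⁻³) = −91.8 dBm

−91.8 dBm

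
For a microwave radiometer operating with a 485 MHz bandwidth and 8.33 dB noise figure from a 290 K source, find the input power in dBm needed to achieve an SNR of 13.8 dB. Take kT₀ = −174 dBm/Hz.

−65.0 dBm

Sensitivity = −174 + 10 log₁₀(B) + NF + SNR_min
= −174 + 86.86 + 8.33 + 13.8
= −65.01 dBm → −65.0 dBm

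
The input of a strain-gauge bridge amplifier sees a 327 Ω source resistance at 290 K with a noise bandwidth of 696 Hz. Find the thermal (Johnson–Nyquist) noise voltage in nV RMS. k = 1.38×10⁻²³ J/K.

60.4 nV

V_n = √(4kTRB)
4kTRB = 4 × 1.38×10⁻²³ × 290 × 3.27×10² × 6.96×10² = 3.64×10⁻¹⁵ V²
V_n = √(3.64×10⁻¹⁵) = 6.04×10⁻⁸ V = 60.4 nV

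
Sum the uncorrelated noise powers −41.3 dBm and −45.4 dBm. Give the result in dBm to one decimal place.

−39.9 dBm

Convert to linear, add, convert back:
P₁ = 7.41×10⁻⁸ W, P₂ = 2.88×10⁻⁸ W
P_tot = 1.03×10⁻⁷ W → 10 log₁₀(P_tot / 10⁻³) = −39.9 dBm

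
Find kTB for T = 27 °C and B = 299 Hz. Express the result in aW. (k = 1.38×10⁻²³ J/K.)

T = 27 °C + 273.15 = 300.15 K
P_n = kTB = 1.38×10⁻²³ × 300.15 × 2.99×10² = 1.24×10⁻¹⁸ W = 1.24 aW

1.24 aW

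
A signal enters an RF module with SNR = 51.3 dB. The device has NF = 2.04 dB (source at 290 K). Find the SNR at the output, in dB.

49.26 dB

By definition F = SNR_in/SNR_out, so in dB: SNR_out = SNR_in − NF
SNR_out = 51.3 − 2.04 = 49.26 dB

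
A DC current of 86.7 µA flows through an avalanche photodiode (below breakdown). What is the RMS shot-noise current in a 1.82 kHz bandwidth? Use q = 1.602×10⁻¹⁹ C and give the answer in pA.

225 pA

I_n = √(2qI·B)
2qI·B = 2 × 1.602×10⁻¹⁹ × 8.67×10⁻⁵ × 1.82×10³ = 5.06×10⁻²⁰ A²
I_n = √(5.06×10⁻²⁰) = 2.25×10⁻¹⁰ A = 225 pA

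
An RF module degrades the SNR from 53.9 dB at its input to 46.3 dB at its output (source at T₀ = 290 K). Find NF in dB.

NF (dB) = SNR_in(dB) − SNR_out(dB) when the source is at T₀
NF = 53.9 − 46.3 = 7.6 dB

7.6 dB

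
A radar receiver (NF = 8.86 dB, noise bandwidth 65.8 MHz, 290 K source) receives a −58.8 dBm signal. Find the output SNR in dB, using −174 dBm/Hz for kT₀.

28.2 dB

Noise floor: N = −174 + 10 log₁₀(B) + NF
10 log₁₀(6.58×10⁷) = 78.18 dB
N = −174 + 78.18 + 8.86 = −86.96 dBm
SNR = P_sig − N = −58.8 − (−86.96) = 28.16 dB → 28.2 dB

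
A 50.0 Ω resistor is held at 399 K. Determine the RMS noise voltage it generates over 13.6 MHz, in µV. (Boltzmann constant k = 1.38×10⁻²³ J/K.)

V_n = √(4kTRB)
4kTRB = 4 × 1.38×10⁻²³ × 399 × 5.00×10¹ × 1.36×10⁷ = 1.50×10⁻¹¹ V²
V_n = √(1.50×10⁻¹¹) = 3.87×10⁻⁶ V = 3.87 µV

3.87 µV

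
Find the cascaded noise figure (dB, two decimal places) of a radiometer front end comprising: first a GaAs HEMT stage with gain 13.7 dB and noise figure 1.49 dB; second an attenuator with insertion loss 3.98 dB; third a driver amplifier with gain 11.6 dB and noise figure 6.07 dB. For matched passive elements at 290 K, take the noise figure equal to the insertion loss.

Convert to linear (a loss of L dB is a gain of −L dB): F_i = 10^(NF_i/10), G_i = 10^(G_i,dB/10)
  Stage 1: F_1 = 10^(1.49/10) = 1.409, G_1 = 10^(13.7/10) = 23.44
  Stage 2: F_2 = 10^(3.98/10) = 2.500, G_2 = 10^(−3.98/10) = 0.3999
  Stage 3: F_3 = 10^(6.07/10) = 4.046, G_3 = 10^(11.6/10) = 14.45
Friis cascade:
  F = 1.409 + (2.500 − 1)/23.44 + (4.046 − 1)/9.376 = 1.798
NF = 10 log₁₀(1.798) = 2.55 dB

2.55 dB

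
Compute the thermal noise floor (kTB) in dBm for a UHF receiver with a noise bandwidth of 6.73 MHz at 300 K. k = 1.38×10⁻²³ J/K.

−105.5 dBm

P_n = kTB = 1.38×10⁻²³ × 300 × 6.73×10⁶ = 2.79×10⁻¹⁴ W
In dBm: 10 log₁₀(2.79×10⁻¹⁴ / 10⁻³) = −105.5 dBm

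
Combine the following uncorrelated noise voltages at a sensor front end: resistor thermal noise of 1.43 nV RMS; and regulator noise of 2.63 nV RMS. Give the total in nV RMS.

Uncorrelated sources add in power (mean-square): V_tot = √(ΣV_i²)
V_tot = √[(1.43×10⁻⁹)² + (2.63×10⁻⁹)²] = 2.99×10⁻⁹ V = 2.99 nV

2.99 nV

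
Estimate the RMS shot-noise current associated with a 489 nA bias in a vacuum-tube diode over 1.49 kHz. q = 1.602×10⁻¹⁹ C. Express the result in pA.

15.3 pA

I_n = √(2qI·B)
2qI·B = 2 × 1.602×10⁻¹⁹ × 4.89×10⁻⁷ × 1.49×10³ = 2.33×10⁻²² A²
I_n = √(2.33×10⁻²²) = 1.53×10⁻¹¹ A = 15.3 pA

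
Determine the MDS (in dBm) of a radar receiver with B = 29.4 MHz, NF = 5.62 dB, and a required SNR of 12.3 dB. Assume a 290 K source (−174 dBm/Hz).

Sensitivity = −174 + 10 log₁₀(B) + NF + SNR_min
= −174 + 74.68 + 5.62 + 12.3
= −81.40 dBm → −81.4 dBm

−81.4 dBm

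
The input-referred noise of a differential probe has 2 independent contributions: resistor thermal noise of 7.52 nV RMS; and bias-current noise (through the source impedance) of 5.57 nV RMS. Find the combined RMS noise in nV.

9.36 nV

Uncorrelated sources add in power (mean-square): V_tot = √(ΣV_i²)
V_tot = √[(7.52×10⁻⁹)² + (5.57×10⁻⁹)²] = 9.36×10⁻⁹ V = 9.36 nV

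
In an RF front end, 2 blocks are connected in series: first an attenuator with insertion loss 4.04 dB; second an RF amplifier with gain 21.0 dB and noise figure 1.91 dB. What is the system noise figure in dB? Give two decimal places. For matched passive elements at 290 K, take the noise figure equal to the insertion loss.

Convert to linear (a loss of L dB is a gain of −L dB): F_i = 10^(NF_i/10), G_i = 10^(G_i,dB/10)
  Stage 1: F_1 = 10^(4.04/10) = 2.535, G_1 = 10^(−4.04/10) = 0.3945
  Stage 2: F_2 = 10^(1.91/10) = 1.552, G_2 = 10^(21.0/10) = 125.9
Friis cascade:
  F = 2.535 + (1.552 − 1)/0.3945 = 3.936
NF = 10 log₁₀(3.936) = 5.95 dB

5.95 dB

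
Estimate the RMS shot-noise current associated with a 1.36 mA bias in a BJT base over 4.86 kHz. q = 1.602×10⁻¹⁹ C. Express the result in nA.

I_n = √(2qI·B)
2qI·B = 2 × 1.602×10⁻¹⁹ × 1.36×10⁻³ × 4.86×10³ = 2.12×10⁻¹⁸ A²
I_n = √(2.12×10⁻¹⁸) = 1.46×10⁻⁹ A = 1.46 nA

1.46 nA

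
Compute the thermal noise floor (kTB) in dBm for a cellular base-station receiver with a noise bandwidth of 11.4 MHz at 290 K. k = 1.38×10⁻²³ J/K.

−103.4 dBm

P_n = kTB = 1.38×10⁻²³ × 290 × 1.14×10⁷ = 4.56×10⁻¹⁴ W
In dBm: 10 log₁₀(4.56×10⁻¹⁴ / 10⁻³) = −103.4 dBm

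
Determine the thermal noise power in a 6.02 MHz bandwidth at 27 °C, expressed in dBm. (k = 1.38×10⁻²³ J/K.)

T = 27 °C + 273.15 = 300.15 K
P_n = kTB = 1.38×10⁻²³ × 300.15 × 6.02×10⁶ = 2.49×10⁻¹⁴ W
In dBm: 10 log₁₀(2.49×10⁻¹⁴ / 10⁻³) = −106.0 dBm

−106.0 dBm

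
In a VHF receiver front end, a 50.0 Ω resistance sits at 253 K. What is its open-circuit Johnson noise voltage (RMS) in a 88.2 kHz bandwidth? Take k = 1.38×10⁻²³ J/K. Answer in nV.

V_n = √(4kTRB)
4kTRB = 4 × 1.38×10⁻²³ × 253 × 5.00×10¹ × 8.82×10⁴ = 6.16×10⁻¹⁴ V²
V_n = √(6.16×10⁻¹⁴) = 2.48×10⁻⁷ V = 248 nV

248 nV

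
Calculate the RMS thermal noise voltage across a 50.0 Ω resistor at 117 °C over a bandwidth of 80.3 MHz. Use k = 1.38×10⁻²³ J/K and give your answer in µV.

9.30 µV

T = 117 °C + 273.15 = 390.15 K
V_n = √(4kTRB)
4kTRB = 4 × 1.38×10⁻²³ × 390.15 × 5.00×10¹ × 8.03×10⁷ = 8.65×10⁻¹¹ V²
V_n = √(8.65×10⁻¹¹) = 9.30×10⁻⁶ V = 9.30 µV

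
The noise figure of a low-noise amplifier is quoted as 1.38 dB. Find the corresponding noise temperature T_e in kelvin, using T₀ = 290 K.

F = 10^(1.38/10) = 1.37404
T_e = (F − 1)·T₀ = (1.37404 − 1) × 290 = 108 K

108 K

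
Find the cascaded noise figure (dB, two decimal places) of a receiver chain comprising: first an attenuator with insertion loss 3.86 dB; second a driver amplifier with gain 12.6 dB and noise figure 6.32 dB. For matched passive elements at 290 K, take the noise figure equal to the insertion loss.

10.18 dB

Convert to linear (a loss of L dB is a gain of −L dB): F_i = 10^(NF_i/10), G_i = 10^(G_i,dB/10)
  Stage 1: F_1 = 10^(3.86/10) = 2.432, G_1 = 10^(−3.86/10) = 0.4111
  Stage 2: F_2 = 10^(6.32/10) = 4.285, G_2 = 10^(12.6/10) = 18.20
Friis cascade:
  F = 2.432 + (4.285 − 1)/0.4111 = 10.42
NF = 10 log₁₀(10.42) = 10.18 dB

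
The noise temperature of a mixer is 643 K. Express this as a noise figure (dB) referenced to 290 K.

F = 1 + T_e/T₀ = 1 + 643/290 = 3.21724
NF = 10 log₁₀(3.21724) = 5.07 dB

5.07 dB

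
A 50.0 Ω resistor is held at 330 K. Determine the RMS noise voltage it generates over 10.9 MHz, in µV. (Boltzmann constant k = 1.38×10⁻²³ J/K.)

3.15 µV

V_n = √(4kTRB)
4kTRB = 4 × 1.38×10⁻²³ × 330 × 5.00×10¹ × 1.09×10⁷ = 9.93×10⁻¹² V²
V_n = √(9.93×10⁻¹²) = 3.15×10⁻⁶ V = 3.15 µV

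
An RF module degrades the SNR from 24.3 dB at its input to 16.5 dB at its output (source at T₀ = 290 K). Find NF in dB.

7.8 dB

NF (dB) = SNR_in(dB) − SNR_out(dB) when the source is at T₀
NF = 24.3 − 16.5 = 7.8 dB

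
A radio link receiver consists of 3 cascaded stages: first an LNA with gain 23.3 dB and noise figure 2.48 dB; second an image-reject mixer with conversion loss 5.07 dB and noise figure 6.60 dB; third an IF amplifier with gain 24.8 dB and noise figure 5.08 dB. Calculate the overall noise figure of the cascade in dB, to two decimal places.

2.60 dB

Convert to linear (a loss of L dB is a gain of −L dB): F_i = 10^(NF_i/10), G_i = 10^(G_i,dB/10)
  Stage 1: F_1 = 10^(2.48/10) = 1.770, G_1 = 10^(23.3/10) = 213.8
  Stage 2: F_2 = 10^(6.60/10) = 4.571, G_2 = 10^(−5.07/10) = 0.3112
  Stage 3: F_3 = 10^(5.08/10) = 3.221, G_3 = 10^(24.8/10) = 302.0
Friis cascade:
  F = 1.770 + (4.571 − 1)/213.8 + (3.221 − 1)/66.53 = 1.820
NF = 10 log₁₀(1.820) = 2.60 dB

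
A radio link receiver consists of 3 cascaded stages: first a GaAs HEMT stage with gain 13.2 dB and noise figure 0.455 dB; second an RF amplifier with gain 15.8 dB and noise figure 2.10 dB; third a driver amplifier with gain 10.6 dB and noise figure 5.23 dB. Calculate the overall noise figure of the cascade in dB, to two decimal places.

0.58 dB

Convert to linear (a loss of L dB is a gain of −L dB): F_i = 10^(NF_i/10), G_i = 10^(G_i,dB/10)
  Stage 1: F_1 = 10^(0.455/10) = 1.110, G_1 = 10^(13.2/10) = 20.89
  Stage 2: F_2 = 10^(2.10/10) = 1.622, G_2 = 10^(15.8/10) = 38.02
  Stage 3: F_3 = 10^(5.23/10) = 3.334, G_3 = 10^(10.6/10) = 11.48
Friis cascade:
  F = 1.110 + (1.622 − 1)/20.89 + (3.334 − 1)/794.3 = 1.143
NF = 10 log₁₀(1.143) = 0.58 dB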